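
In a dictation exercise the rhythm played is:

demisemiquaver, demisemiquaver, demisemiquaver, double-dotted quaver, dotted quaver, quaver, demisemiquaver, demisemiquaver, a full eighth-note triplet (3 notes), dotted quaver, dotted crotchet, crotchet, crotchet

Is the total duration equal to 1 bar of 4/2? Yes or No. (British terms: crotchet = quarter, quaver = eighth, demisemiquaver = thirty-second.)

One bar of 4/2 = 64 thirty-second notes.
In thirty-second notes: demisemiquaver = 1; demisemiquaver = 1; demisemiquaver = 1; double-dotted quaver = 7; dotted quaver = 6; quaver = 4; demisemiquaver = 1; demisemiquaver = 1; a full eighth-note triplet (3 notes) (three triplet eighths span one quarter) = 8; dotted quaver = 6; dotted crotchet = 12; crotchet = 8; crotchet = 8.
Total: 1 + 1 + 1 + 7 + 6 + 4 + 1 + 1 + 8 + 6 + 12 + 8 + 8 = 64.
64 equals 64, so the answer is Yes.

Yes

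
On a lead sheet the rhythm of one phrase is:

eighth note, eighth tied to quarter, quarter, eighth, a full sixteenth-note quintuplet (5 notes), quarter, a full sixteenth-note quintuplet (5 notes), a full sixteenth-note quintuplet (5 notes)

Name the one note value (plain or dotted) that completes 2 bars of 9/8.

dotted quarter note

2 bars of 9/8 = 18 eighth notes.
Convert each value to eighth notes: eighth note = 1; eighth tied to quarter (eighth + quarter) = 3; quarter = 2; eighth = 1; a full sixteenth-note quintuplet (5 notes) (five quintuplet sixteenths span one quarter) = 2; quarter = 2; a full sixteenth-note quintuplet (5 notes) (five quintuplet sixteenths span one quarter) = 2; a full sixteenth-note quintuplet (5 notes) (five quintuplet sixteenths span one quarter) = 2.
Adding: 1 + 3 + 2 + 1 + 2 + 2 + 2 + 2 = 15.
Remaining: 18 − 15 = 3 eighth notes, which is a dotted quarter note.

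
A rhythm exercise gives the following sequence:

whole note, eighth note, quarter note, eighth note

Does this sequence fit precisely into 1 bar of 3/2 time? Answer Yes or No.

Yes

One bar of 3/2 = 12 eighth notes.
Each duration in eighth notes: whole note = 8; eighth note = 1; quarter note = 2; eighth note = 1.
Altogether 8 + 1 + 2 + 1 = 12.
12 equals 12, so the answer is Yes.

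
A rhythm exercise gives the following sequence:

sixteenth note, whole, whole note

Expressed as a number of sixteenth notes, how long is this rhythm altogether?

In sixteenth notes: sixteenth note = 1; whole = 16; whole note = 16.
Sum: 1 + 16 + 16 = 33 sixteenth notes.

33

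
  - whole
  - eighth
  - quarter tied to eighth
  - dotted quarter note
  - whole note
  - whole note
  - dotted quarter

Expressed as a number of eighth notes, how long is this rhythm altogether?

Express everything in eighth notes: whole = 8; eighth = 1; quarter tied to eighth (quarter + eighth) = 3; dotted quarter note = 3; whole note = 8; whole note = 8; dotted quarter = 3.
Altogether 8 + 1 + 3 + 3 + 8 + 8 + 3 = 34 eighth notes.

34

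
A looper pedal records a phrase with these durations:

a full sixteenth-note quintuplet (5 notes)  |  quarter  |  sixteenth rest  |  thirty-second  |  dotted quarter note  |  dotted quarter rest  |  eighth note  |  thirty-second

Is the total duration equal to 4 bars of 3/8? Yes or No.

One bar of 3/8 = 12 thirty-second notes, so 4 bars = 48.
Convert each value to thirty-second notes: a full sixteenth-note quintuplet (5 notes) (five quintuplet sixteenths span one quarter) = 8; quarter = 8; sixteenth rest = 2; thirty-second = 1; dotted quarter note = 12; dotted quarter rest = 12; eighth note = 4; thirty-second = 1.
Altogether 8 + 8 + 2 + 1 + 12 + 12 + 4 + 1 = 48.
48 equals 48, so the answer is Yes.

Yes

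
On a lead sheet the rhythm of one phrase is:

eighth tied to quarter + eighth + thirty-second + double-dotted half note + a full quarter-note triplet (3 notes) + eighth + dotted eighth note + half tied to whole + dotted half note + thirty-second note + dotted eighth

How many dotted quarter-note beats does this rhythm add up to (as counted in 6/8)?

12.5

One dotted quarter-note beat = 12 thirty-second notes.
Express everything in thirty-second notes: eighth tied to quarter (eighth + quarter) = 12; eighth = 4; thirty-second = 1; double-dotted half note = 28; a full quarter-note triplet (3 notes) (three triplet quarters span one half) = 16; eighth = 4; dotted eighth note = 6; half tied to whole (half + whole) = 48; dotted half note = 24; thirty-second note = 1; dotted eighth = 6.
Sum: 12 + 4 + 1 + 28 + 16 + 4 + 6 + 48 + 24 + 1 + 6 = 150.
150 ÷ 12 = 12.5 beats.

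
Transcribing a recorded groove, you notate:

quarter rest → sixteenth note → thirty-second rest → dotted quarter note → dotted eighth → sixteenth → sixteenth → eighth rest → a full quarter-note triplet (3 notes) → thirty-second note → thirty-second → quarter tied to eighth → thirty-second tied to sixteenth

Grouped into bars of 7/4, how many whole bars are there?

One bar of 7/4 = 56 thirty-second notes.
In thirty-second notes: quarter rest = 8; sixteenth note = 2; thirty-second rest = 1; dotted quarter note = 12; dotted eighth = 6; sixteenth = 2; sixteenth = 2; eighth rest = 4; a full quarter-note triplet (3 notes) (three triplet quarters span one half) = 16; thirty-second note = 1; thirty-second = 1; quarter tied to eighth (quarter + eighth) = 12; thirty-second tied to sixteenth (thirty-second + sixteenth) = 3.
Adding: 8 + 2 + 1 + 12 + 6 + 2 + 2 + 4 + 16 + 1 + 1 + 12 + 3 = 70.
70 ÷ 56 = 1 complete bar with 14 left over.

1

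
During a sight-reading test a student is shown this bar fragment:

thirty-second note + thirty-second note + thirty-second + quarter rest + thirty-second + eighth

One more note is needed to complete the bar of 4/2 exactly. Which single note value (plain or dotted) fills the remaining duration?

The bar of 4/2 = 64 thirty-second notes.
Express everything in thirty-second notes: thirty-second note = 1; thirty-second note = 1; thirty-second = 1; quarter rest = 8; thirty-second = 1; eighth = 4.
Adding: 1 + 1 + 1 + 8 + 1 + 4 = 16.
Remaining: 64 − 16 = 48 thirty-second notes, which is a dotted whole note.

dotted whole note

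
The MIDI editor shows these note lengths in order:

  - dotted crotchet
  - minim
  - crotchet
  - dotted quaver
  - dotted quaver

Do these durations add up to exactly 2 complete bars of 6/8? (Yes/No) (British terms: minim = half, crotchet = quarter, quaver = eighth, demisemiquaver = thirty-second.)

One bar of 6/8 = 12 sixteenth notes, so 2 bars = 24.
Each duration in sixteenth notes: dotted crotchet = 6; minim = 8; crotchet = 4; dotted quaver = 3; dotted quaver = 3.
Sum: 6 + 8 + 4 + 3 + 3 = 24.
24 equals 24, so the answer is Yes.

Yes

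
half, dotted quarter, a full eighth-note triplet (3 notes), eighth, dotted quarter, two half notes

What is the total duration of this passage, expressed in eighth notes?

Working in eighth notes: half = 4; dotted quarter = 3; a full eighth-note triplet (3 notes) (three triplet eighths span one quarter) = 2; eighth = 1; dotted quarter = 3; half note = 4; half note = 4.
Total: 4 + 3 + 2 + 1 + 3 + 4 + 4 = 21 eighth notes.

21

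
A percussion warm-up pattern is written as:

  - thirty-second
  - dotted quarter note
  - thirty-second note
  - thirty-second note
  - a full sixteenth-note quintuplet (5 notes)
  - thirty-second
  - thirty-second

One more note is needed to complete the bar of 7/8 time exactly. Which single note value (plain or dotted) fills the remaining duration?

dotted sixteenth note

The bar of 7/8 = 28 thirty-second notes.
Working in thirty-second notes: thirty-second = 1; dotted quarter note = 12; thirty-second note = 1; thirty-second note = 1; a full sixteenth-note quintuplet (5 notes) (five quintuplet sixteenths span one quarter) = 8; thirty-second = 1; thirty-second = 1.
Sum: 1 + 12 + 1 + 1 + 8 + 1 + 1 = 25.
Remaining: 28 − 25 = 3 thirty-second notes, which is a dotted sixteenth note.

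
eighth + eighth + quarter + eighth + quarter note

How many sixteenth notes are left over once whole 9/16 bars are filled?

5

One bar of 9/16 = 9 sixteenth notes.
Each duration in sixteenth notes: eighth = 2; eighth = 2; quarter = 4; eighth = 2; quarter note = 4.
Adding: 2 + 2 + 4 + 2 + 4 = 14.
14 ÷ 9 = 1 complete bar with 5 sixteenth notes remaining.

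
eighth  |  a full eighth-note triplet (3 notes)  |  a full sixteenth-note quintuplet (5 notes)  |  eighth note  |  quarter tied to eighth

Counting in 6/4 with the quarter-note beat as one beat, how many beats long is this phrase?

One quarter-note beat = 2 eighth notes.
In eighth notes: eighth = 1; a full eighth-note triplet (3 notes) (three triplet eighths span one quarter) = 2; a full sixteenth-note quintuplet (5 notes) (five quintuplet sixteenths span one quarter) = 2; eighth note = 1; quarter tied to eighth (quarter + eighth) = 3.
Adding: 1 + 2 + 2 + 1 + 3 = 9.
9 ÷ 2 = 4.5 beats.

4.5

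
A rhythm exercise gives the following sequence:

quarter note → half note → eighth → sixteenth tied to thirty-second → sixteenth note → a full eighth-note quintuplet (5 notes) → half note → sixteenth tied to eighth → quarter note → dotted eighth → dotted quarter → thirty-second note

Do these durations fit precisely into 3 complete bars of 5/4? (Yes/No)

No

One bar of 5/4 = 40 thirty-second notes, so 3 bars = 120.
Express everything in thirty-second notes: quarter note = 8; half note = 16; eighth = 4; sixteenth tied to thirty-second (sixteenth + thirty-second) = 3; sixteenth note = 2; a full eighth-note quintuplet (5 notes) (five quintuplet eighths span one half) = 16; half note = 16; sixteenth tied to eighth (sixteenth + eighth) = 6; quarter note = 8; dotted eighth = 6; dotted quarter = 12; thirty-second note = 1.
Altogether 8 + 16 + 4 + 3 + 2 + 16 + 16 + 6 + 8 + 6 + 12 + 1 = 98.
98 falls short of 120, so the answer is No.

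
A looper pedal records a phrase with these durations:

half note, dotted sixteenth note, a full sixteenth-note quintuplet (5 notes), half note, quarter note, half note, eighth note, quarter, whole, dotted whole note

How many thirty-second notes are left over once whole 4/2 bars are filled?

One bar of 4/2 = 64 thirty-second notes.
Each duration in thirty-second notes: half note = 16; dotted sixteenth note = 3; a full sixteenth-note quintuplet (5 notes) (five quintuplet sixteenths span one quarter) = 8; half note = 16; quarter note = 8; half note = 16; eighth note = 4; quarter = 8; whole = 32; dotted whole note = 48.
Sum: 16 + 3 + 8 + 16 + 8 + 16 + 4 + 8 + 32 + 48 = 159.
159 ÷ 64 = 2 complete bars with 31 thirty-second notes remaining.

31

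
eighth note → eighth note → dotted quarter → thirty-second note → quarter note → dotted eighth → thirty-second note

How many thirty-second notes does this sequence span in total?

36

Working in thirty-second notes: eighth note = 4; eighth note = 4; dotted quarter = 12; thirty-second note = 1; quarter note = 8; dotted eighth = 6; thirty-second note = 1.
Altogether 4 + 4 + 12 + 1 + 8 + 6 + 1 = 36 thirty-second notes.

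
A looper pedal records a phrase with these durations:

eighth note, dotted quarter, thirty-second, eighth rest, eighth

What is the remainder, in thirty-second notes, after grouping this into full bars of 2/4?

One bar of 2/4 = 16 thirty-second notes.
Convert each value to thirty-second notes: eighth note = 4; dotted quarter = 12; thirty-second = 1; eighth rest = 4; eighth = 4.
Altogether 4 + 12 + 1 + 4 + 4 = 25.
25 ÷ 16 = 1 complete bar with 9 thirty-second notes remaining.

9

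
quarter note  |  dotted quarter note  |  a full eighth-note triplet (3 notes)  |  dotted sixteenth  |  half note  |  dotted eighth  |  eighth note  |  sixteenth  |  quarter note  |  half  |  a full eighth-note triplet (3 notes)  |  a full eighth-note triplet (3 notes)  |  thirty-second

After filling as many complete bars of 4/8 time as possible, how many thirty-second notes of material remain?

One bar of 4/8 = 16 thirty-second notes.
In thirty-second notes: quarter note = 8; dotted quarter note = 12; a full eighth-note triplet (3 notes) (three triplet eighths span one quarter) = 8; dotted sixteenth = 3; half note = 16; dotted eighth = 6; eighth note = 4; sixteenth = 2; quarter note = 8; half = 16; a full eighth-note triplet (3 notes) (three triplet eighths span one quarter) = 8; a full eighth-note triplet (3 notes) (three triplet eighths span one quarter) = 8; thirty-second = 1.
Adding: 8 + 12 + 8 + 3 + 16 + 6 + 4 + 2 + 8 + 16 + 8 + 8 + 1 = 100.
100 ÷ 16 = 6 complete bars with 4 thirty-second notes remaining.

4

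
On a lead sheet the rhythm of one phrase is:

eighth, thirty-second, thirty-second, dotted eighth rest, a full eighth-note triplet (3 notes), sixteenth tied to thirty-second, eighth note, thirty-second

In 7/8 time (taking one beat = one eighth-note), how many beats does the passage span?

7

One eighth-note beat = 4 thirty-second notes.
Working in thirty-second notes: eighth = 4; thirty-second = 1; thirty-second = 1; dotted eighth rest = 6; a full eighth-note triplet (3 notes) (three triplet eighths span one quarter) = 8; sixteenth tied to thirty-second (sixteenth + thirty-second) = 3; eighth note = 4; thirty-second = 1.
Sum: 4 + 1 + 1 + 6 + 8 + 3 + 4 + 1 = 28.
28 ÷ 4 = 7 beats.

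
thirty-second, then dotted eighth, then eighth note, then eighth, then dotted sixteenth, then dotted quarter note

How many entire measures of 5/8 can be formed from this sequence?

1

One bar of 5/8 = 20 thirty-second notes.
Express everything in thirty-second notes: thirty-second = 1; dotted eighth = 6; eighth note = 4; eighth = 4; dotted sixteenth = 3; dotted quarter note = 12.
Adding: 1 + 6 + 4 + 4 + 3 + 12 = 30.
30 ÷ 20 = 1 complete bar with 10 left over.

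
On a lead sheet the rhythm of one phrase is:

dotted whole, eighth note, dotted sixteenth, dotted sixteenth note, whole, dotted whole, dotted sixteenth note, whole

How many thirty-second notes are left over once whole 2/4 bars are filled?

One bar of 2/4 = 16 thirty-second notes.
Each duration in thirty-second notes: dotted whole = 48; eighth note = 4; dotted sixteenth = 3; dotted sixteenth note = 3; whole = 32; dotted whole = 48; dotted sixteenth note = 3; whole = 32.
Total: 48 + 4 + 3 + 3 + 32 + 48 + 3 + 32 = 173.
173 ÷ 16 = 10 complete bars with 13 thirty-second notes remaining.

13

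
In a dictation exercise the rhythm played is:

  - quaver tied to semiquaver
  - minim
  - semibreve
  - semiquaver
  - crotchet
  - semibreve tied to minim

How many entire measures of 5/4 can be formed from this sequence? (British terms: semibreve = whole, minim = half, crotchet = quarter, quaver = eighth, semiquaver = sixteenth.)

2

One bar of 5/4 = 20 sixteenth notes.
Express everything in sixteenth notes: quaver tied to semiquaver (quaver + semiquaver) = 3; minim = 8; semibreve = 16; semiquaver = 1; crotchet = 4; semibreve tied to minim (semibreve + minim) = 24.
Sum: 3 + 8 + 16 + 1 + 4 + 24 = 56.
56 ÷ 20 = 2 complete bars with 16 left over.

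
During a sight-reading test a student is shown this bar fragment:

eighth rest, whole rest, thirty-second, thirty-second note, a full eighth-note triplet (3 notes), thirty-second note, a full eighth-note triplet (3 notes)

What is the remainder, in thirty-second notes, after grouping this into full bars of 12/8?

7

One bar of 12/8 = 48 thirty-second notes.
In thirty-second notes: eighth rest = 4; whole rest = 32; thirty-second = 1; thirty-second note = 1; a full eighth-note triplet (3 notes) (three triplet eighths span one quarter) = 8; thirty-second note = 1; a full eighth-note triplet (3 notes) (three triplet eighths span one quarter) = 8.
Altogether 4 + 32 + 1 + 1 + 8 + 1 + 8 = 55.
55 ÷ 48 = 1 complete bar with 7 thirty-second notes remaining.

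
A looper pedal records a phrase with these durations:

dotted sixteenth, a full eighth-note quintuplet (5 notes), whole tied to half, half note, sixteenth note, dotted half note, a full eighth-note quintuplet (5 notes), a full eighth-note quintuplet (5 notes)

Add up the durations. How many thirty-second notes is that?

Express everything in thirty-second notes: dotted sixteenth = 3; a full eighth-note quintuplet (5 notes) (five quintuplet eighths span one half) = 16; whole tied to half (whole + half) = 48; half note = 16; sixteenth note = 2; dotted half note = 24; a full eighth-note quintuplet (5 notes) (five quintuplet eighths span one half) = 16; a full eighth-note quintuplet (5 notes) (five quintuplet eighths span one half) = 16.
Sum: 3 + 16 + 48 + 16 + 2 + 24 + 16 + 16 = 141 thirty-second notes.

141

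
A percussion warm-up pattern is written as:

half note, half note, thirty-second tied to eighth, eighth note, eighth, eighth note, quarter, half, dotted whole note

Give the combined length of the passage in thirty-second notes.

121

In thirty-second notes: half note = 16; half note = 16; thirty-second tied to eighth (thirty-second + eighth) = 5; eighth note = 4; eighth = 4; eighth note = 4; quarter = 8; half = 16; dotted whole note = 48.
Total: 16 + 16 + 5 + 4 + 4 + 4 + 8 + 16 + 48 = 121 thirty-second notes.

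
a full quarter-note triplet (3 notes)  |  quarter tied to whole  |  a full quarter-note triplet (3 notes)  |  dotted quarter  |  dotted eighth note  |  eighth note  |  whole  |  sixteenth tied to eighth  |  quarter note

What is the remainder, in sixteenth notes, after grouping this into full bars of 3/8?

One bar of 3/8 = 6 sixteenth notes.
In sixteenth notes: a full quarter-note triplet (3 notes) (three triplet quarters span one half) = 8; quarter tied to whole (quarter + whole) = 20; a full quarter-note triplet (3 notes) (three triplet quarters span one half) = 8; dotted quarter = 6; dotted eighth note = 3; eighth note = 2; whole = 16; sixteenth tied to eighth (sixteenth + eighth) = 3; quarter note = 4.
Sum: 8 + 20 + 8 + 6 + 3 + 2 + 16 + 3 + 4 = 70.
70 ÷ 6 = 11 complete bars with 4 sixteenth notes remaining.

4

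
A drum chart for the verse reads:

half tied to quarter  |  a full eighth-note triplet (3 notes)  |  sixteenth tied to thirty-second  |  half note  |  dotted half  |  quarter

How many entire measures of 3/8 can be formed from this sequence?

6

One bar of 3/8 = 12 thirty-second notes.
In thirty-second notes: half tied to quarter (half + quarter) = 24; a full eighth-note triplet (3 notes) (three triplet eighths span one quarter) = 8; sixteenth tied to thirty-second (sixteenth + thirty-second) = 3; half note = 16; dotted half = 24; quarter = 8.
Total: 24 + 8 + 3 + 16 + 24 + 8 = 83.
83 ÷ 12 = 6 complete bars with 11 left over.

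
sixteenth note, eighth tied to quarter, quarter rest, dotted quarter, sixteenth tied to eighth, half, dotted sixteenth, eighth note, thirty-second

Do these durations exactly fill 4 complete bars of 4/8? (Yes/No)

One bar of 4/8 = 16 thirty-second notes, so 4 bars = 64.
In thirty-second notes: sixteenth note = 2; eighth tied to quarter (eighth + quarter) = 12; quarter rest = 8; dotted quarter = 12; sixteenth tied to eighth (sixteenth + eighth) = 6; half = 16; dotted sixteenth = 3; eighth note = 4; thirty-second = 1.
Altogether 2 + 12 + 8 + 12 + 6 + 16 + 3 + 4 + 1 = 64.
64 equals 64, so the answer is Yes.

Yes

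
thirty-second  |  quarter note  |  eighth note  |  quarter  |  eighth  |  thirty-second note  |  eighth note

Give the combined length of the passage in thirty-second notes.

30

Convert each value to thirty-second notes: thirty-second = 1; quarter note = 8; eighth note = 4; quarter = 8; eighth = 4; thirty-second note = 1; eighth note = 4.
Sum: 1 + 8 + 4 + 8 + 4 + 1 + 4 = 30 thirty-second notes.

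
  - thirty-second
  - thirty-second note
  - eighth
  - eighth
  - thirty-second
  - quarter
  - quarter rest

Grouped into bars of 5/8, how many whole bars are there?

1

One bar of 5/8 = 20 thirty-second notes.
Convert each value to thirty-second notes: thirty-second = 1; thirty-second note = 1; eighth = 4; eighth = 4; thirty-second = 1; quarter = 8; quarter rest = 8.
Total: 1 + 1 + 4 + 4 + 1 + 8 + 8 = 27.
27 ÷ 20 = 1 complete bar with 7 left over.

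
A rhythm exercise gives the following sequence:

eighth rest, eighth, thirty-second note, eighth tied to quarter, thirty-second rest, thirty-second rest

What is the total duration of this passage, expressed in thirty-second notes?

23

Convert each value to thirty-second notes: eighth rest = 4; eighth = 4; thirty-second note = 1; eighth tied to quarter (eighth + quarter) = 12; thirty-second rest = 1; thirty-second rest = 1.
Adding: 4 + 4 + 1 + 12 + 1 + 1 = 23 thirty-second notes.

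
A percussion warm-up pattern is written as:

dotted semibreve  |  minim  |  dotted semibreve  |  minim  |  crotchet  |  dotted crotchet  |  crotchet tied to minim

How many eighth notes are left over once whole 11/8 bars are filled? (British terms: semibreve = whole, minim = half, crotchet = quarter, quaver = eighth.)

One bar of 11/8 = 11 eighth notes.
Each duration in eighth notes: dotted semibreve = 12; minim = 4; dotted semibreve = 12; minim = 4; crotchet = 2; dotted crotchet = 3; crotchet tied to minim (crotchet + minim) = 6.
Sum: 12 + 4 + 12 + 4 + 2 + 3 + 6 = 43.
43 ÷ 11 = 3 complete bars with 10 eighth notes remaining.

10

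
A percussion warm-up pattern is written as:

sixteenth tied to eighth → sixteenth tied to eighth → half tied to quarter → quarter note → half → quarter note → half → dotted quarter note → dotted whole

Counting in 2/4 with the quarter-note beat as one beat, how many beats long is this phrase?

One quarter-note beat = 4 sixteenth notes.
In sixteenth notes: sixteenth tied to eighth (sixteenth + eighth) = 3; sixteenth tied to eighth (sixteenth + eighth) = 3; half tied to quarter (half + quarter) = 12; quarter note = 4; half = 8; quarter note = 4; half = 8; dotted quarter note = 6; dotted whole = 24.
Sum: 3 + 3 + 12 + 4 + 8 + 4 + 8 + 6 + 24 = 72.
72 ÷ 4 = 18 beats.

18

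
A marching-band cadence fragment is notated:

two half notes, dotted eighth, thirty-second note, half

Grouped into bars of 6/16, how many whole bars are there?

4

One bar of 6/16 = 12 thirty-second notes.
In thirty-second notes: half note = 16; half note = 16; dotted eighth = 6; thirty-second note = 1; half = 16.
Total: 16 + 16 + 6 + 1 + 16 = 55.
55 ÷ 12 = 4 complete bars with 7 left over.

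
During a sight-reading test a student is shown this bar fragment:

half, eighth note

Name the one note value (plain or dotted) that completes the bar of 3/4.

eighth note

The bar of 3/4 = 6 eighth notes.
Each duration in eighth notes: half = 4; eighth note = 1.
Sum: 4 + 1 = 5.
Remaining: 6 − 5 = 1 eighth note, which is a eighth note.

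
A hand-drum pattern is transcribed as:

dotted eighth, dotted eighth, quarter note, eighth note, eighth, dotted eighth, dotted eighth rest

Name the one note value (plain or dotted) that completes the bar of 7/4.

The bar of 7/4 = 28 sixteenth notes.
Each duration in sixteenth notes: dotted eighth = 3; dotted eighth = 3; quarter note = 4; eighth note = 2; eighth = 2; dotted eighth = 3; dotted eighth rest = 3.
Total: 3 + 3 + 4 + 2 + 2 + 3 + 3 = 20.
Remaining: 28 − 20 = 8 sixteenth notes, which is a half note.

half note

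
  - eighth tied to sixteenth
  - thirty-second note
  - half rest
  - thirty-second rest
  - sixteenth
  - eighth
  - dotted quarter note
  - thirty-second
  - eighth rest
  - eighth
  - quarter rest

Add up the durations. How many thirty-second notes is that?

Convert each value to thirty-second notes: eighth tied to sixteenth (eighth + sixteenth) = 6; thirty-second note = 1; half rest = 16; thirty-second rest = 1; sixteenth = 2; eighth = 4; dotted quarter note = 12; thirty-second = 1; eighth rest = 4; eighth = 4; quarter rest = 8.
Total: 6 + 1 + 16 + 1 + 2 + 4 + 12 + 1 + 4 + 4 + 8 = 59 thirty-second notes.

59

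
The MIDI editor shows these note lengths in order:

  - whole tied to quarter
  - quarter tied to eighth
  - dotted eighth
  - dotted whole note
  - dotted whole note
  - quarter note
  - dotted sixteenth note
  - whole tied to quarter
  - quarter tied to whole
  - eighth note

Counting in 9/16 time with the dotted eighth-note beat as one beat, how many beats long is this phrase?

One dotted eighth-note beat = 6 thirty-second notes.
Express everything in thirty-second notes: whole tied to quarter (whole + quarter) = 40; quarter tied to eighth (quarter + eighth) = 12; dotted eighth = 6; dotted whole note = 48; dotted whole note = 48; quarter note = 8; dotted sixteenth note = 3; whole tied to quarter (whole + quarter) = 40; quarter tied to whole (quarter + whole) = 40; eighth note = 4.
Altogether 40 + 12 + 6 + 48 + 48 + 8 + 3 + 40 + 40 + 4 = 249.
249 ÷ 6 = 41.5 beats.

41.5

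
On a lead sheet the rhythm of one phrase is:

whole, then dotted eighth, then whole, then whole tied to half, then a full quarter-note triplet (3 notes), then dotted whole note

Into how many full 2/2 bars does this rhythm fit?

One bar of 2/2 = 16 sixteenth notes.
Convert each value to sixteenth notes: whole = 16; dotted eighth = 3; whole = 16; whole tied to half (whole + half) = 24; a full quarter-note triplet (3 notes) (three triplet quarters span one half) = 8; dotted whole note = 24.
Total: 16 + 3 + 16 + 24 + 8 + 24 = 91.
91 ÷ 16 = 5 complete bars with 11 left over.

5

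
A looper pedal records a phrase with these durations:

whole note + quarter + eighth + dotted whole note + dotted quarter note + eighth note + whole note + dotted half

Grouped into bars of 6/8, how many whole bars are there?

6

One bar of 6/8 = 6 eighth notes.
In eighth notes: whole note = 8; quarter = 2; eighth = 1; dotted whole note = 12; dotted quarter note = 3; eighth note = 1; whole note = 8; dotted half = 6.
Sum: 8 + 2 + 1 + 12 + 3 + 1 + 8 + 6 = 41.
41 ÷ 6 = 6 complete bars with 5 left over.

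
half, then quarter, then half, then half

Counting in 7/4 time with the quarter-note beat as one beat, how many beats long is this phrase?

7

One quarter-note beat = 2 eighth notes.
Each duration in eighth notes: half = 4; quarter = 2; half = 4; half = 4.
Altogether 4 + 2 + 4 + 4 = 14.
14 ÷ 2 = 7 beats.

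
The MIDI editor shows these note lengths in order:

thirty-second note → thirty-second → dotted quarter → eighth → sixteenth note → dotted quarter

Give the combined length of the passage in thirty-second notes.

Express everything in thirty-second notes: thirty-second note = 1; thirty-second = 1; dotted quarter = 12; eighth = 4; sixteenth note = 2; dotted quarter = 12.
Total: 1 + 1 + 12 + 4 + 2 + 12 = 32 thirty-second notes.

32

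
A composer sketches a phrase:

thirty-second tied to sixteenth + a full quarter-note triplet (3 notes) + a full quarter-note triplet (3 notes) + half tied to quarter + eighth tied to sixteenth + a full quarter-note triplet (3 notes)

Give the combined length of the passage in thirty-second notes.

81

Each duration in thirty-second notes: thirty-second tied to sixteenth (thirty-second + sixteenth) = 3; a full quarter-note triplet (3 notes) (three triplet quarters span one half) = 16; a full quarter-note triplet (3 notes) (three triplet quarters span one half) = 16; half tied to quarter (half + quarter) = 24; eighth tied to sixteenth (eighth + sixteenth) = 6; a full quarter-note triplet (3 notes) (three triplet quarters span one half) = 16.
Sum: 3 + 16 + 16 + 24 + 6 + 16 = 81 thirty-second notes.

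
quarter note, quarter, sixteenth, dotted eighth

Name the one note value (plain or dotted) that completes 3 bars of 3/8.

dotted quarter note

3 bars of 3/8 = 18 sixteenth notes.
Each duration in sixteenth notes: quarter note = 4; quarter = 4; sixteenth = 1; dotted eighth = 3.
Sum: 4 + 4 + 1 + 3 = 12.
Remaining: 18 − 12 = 6 sixteenth notes, which is a dotted quarter note.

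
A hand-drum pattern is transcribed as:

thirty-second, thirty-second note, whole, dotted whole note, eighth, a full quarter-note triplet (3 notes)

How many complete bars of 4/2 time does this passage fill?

One bar of 4/2 = 64 thirty-second notes.
Convert each value to thirty-second notes: thirty-second = 1; thirty-second note = 1; whole = 32; dotted whole note = 48; eighth = 4; a full quarter-note triplet (3 notes) (three triplet quarters span one half) = 16.
Altogether 1 + 1 + 32 + 48 + 4 + 16 = 102.
102 ÷ 64 = 1 complete bar with 38 left over.

1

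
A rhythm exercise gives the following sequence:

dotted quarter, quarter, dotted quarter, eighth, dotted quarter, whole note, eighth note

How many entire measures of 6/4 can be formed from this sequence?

One bar of 6/4 = 12 eighth notes.
In eighth notes: dotted quarter = 3; quarter = 2; dotted quarter = 3; eighth = 1; dotted quarter = 3; whole note = 8; eighth note = 1.
Sum: 3 + 2 + 3 + 1 + 3 + 8 + 1 = 21.
21 ÷ 12 = 1 complete bar with 9 left over.

1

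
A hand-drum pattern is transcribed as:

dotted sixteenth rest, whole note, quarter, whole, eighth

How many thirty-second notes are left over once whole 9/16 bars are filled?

7

One bar of 9/16 = 18 thirty-second notes.
Express everything in thirty-second notes: dotted sixteenth rest = 3; whole note = 32; quarter = 8; whole = 32; eighth = 4.
Altogether 3 + 32 + 8 + 32 + 4 = 79.
79 ÷ 18 = 4 complete bars with 7 thirty-second notes remaining.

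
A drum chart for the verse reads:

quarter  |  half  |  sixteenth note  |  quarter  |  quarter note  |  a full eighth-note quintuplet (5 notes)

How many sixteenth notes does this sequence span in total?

In sixteenth notes: quarter = 4; half = 8; sixteenth note = 1; quarter = 4; quarter note = 4; a full eighth-note quintuplet (5 notes) (five quintuplet eighths span one half) = 8.
Sum: 4 + 8 + 1 + 4 + 4 + 8 = 29 sixteenth notes.

29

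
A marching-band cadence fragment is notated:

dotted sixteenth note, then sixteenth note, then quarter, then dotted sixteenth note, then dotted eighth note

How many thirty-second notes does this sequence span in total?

22

Each duration in thirty-second notes: dotted sixteenth note = 3; sixteenth note = 2; quarter = 8; dotted sixteenth note = 3; dotted eighth note = 6.
Total: 3 + 2 + 8 + 3 + 6 = 22 thirty-second notes.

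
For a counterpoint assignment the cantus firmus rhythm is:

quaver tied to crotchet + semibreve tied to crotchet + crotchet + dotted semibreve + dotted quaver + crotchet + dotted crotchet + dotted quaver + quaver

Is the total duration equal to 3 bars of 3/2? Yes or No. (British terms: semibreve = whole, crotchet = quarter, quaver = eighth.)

One bar of 3/2 = 24 sixteenth notes, so 3 bars = 72.
Each duration in sixteenth notes: quaver tied to crotchet (quaver + crotchet) = 6; semibreve tied to crotchet (semibreve + crotchet) = 20; crotchet = 4; dotted semibreve = 24; dotted quaver = 3; crotchet = 4; dotted crotchet = 6; dotted quaver = 3; quaver = 2.
Altogether 6 + 20 + 4 + 24 + 3 + 4 + 6 + 3 + 2 = 72.
72 equals 72, so the answer is Yes.

Yes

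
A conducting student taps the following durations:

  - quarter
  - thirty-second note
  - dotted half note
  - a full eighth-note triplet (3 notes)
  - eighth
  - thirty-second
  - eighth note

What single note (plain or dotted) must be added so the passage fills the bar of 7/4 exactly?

dotted eighth note

The bar of 7/4 = 56 thirty-second notes.
Express everything in thirty-second notes: quarter = 8; thirty-second note = 1; dotted half note = 24; a full eighth-note triplet (3 notes) (three triplet eighths span one quarter) = 8; eighth = 4; thirty-second = 1; eighth note = 4.
Altogether 8 + 1 + 24 + 8 + 4 + 1 + 4 = 50.
Remaining: 56 − 50 = 6 thirty-second notes, which is a dotted eighth note.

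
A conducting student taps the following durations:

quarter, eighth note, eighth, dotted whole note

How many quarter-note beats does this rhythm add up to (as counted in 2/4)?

8

One quarter-note beat = 2 eighth notes.
Convert each value to eighth notes: quarter = 2; eighth note = 1; eighth = 1; dotted whole note = 12.
Adding: 2 + 1 + 1 + 12 = 16.
16 ÷ 2 = 8 beats.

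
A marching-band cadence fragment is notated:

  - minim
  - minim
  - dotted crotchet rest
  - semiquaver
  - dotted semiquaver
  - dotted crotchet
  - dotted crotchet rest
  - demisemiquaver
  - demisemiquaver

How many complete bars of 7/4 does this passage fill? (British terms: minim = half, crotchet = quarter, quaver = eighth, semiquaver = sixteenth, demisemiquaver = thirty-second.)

1

One bar of 7/4 = 56 thirty-second notes.
Each duration in thirty-second notes: minim = 16; minim = 16; dotted crotchet rest = 12; semiquaver = 2; dotted semiquaver = 3; dotted crotchet = 12; dotted crotchet rest = 12; demisemiquaver = 1; demisemiquaver = 1.
Sum: 16 + 16 + 12 + 2 + 3 + 12 + 12 + 1 + 1 = 75.
75 ÷ 56 = 1 complete bar with 19 left over.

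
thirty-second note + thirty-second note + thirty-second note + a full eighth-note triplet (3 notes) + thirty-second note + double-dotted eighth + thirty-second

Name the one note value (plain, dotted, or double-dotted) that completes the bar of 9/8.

half note

The bar of 9/8 = 36 thirty-second notes.
Each duration in thirty-second notes: thirty-second note = 1; thirty-second note = 1; thirty-second note = 1; a full eighth-note triplet (3 notes) (three triplet eighths span one quarter) = 8; thirty-second note = 1; double-dotted eighth = 7; thirty-second = 1.
Total: 1 + 1 + 1 + 8 + 1 + 7 + 1 = 20.
Remaining: 36 − 20 = 16 thirty-second notes, which is a half note.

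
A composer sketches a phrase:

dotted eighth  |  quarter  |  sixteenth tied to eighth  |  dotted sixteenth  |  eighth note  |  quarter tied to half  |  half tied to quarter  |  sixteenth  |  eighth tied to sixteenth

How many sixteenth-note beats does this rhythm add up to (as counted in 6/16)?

One sixteenth-note beat = 2 thirty-second notes.
Convert each value to thirty-second notes: dotted eighth = 6; quarter = 8; sixteenth tied to eighth (sixteenth + eighth) = 6; dotted sixteenth = 3; eighth note = 4; quarter tied to half (quarter + half) = 24; half tied to quarter (half + quarter) = 24; sixteenth = 2; eighth tied to sixteenth (eighth + sixteenth) = 6.
Altogether 6 + 8 + 6 + 3 + 4 + 24 + 24 + 2 + 6 = 83.
83 ÷ 2 = 41.5 beats.

41.5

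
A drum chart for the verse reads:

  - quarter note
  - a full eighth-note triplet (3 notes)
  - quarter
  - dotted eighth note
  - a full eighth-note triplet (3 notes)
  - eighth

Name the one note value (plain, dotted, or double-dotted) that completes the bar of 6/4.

The bar of 6/4 = 24 sixteenth notes.
In sixteenth notes: quarter note = 4; a full eighth-note triplet (3 notes) (three triplet eighths span one quarter) = 4; quarter = 4; dotted eighth note = 3; a full eighth-note triplet (3 notes) (three triplet eighths span one quarter) = 4; eighth = 2.
Altogether 4 + 4 + 4 + 3 + 4 + 2 = 21.
Remaining: 24 − 21 = 3 sixteenth notes, which is a dotted eighth note.

dotted eighth note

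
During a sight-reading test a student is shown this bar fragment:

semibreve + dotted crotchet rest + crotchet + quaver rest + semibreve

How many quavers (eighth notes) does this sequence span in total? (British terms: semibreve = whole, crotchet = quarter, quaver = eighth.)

22

Each duration in eighth notes: semibreve = 8; dotted crotchet rest = 3; crotchet = 2; quaver rest = 1; semibreve = 8.
Sum: 8 + 3 + 2 + 1 + 8 = 22 eighth notes.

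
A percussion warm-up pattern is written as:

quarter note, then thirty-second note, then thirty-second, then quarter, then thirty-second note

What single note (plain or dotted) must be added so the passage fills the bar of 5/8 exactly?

thirty-second note

The bar of 5/8 = 20 thirty-second notes.
Convert each value to thirty-second notes: quarter note = 8; thirty-second note = 1; thirty-second = 1; quarter = 8; thirty-second note = 1.
Sum: 8 + 1 + 1 + 8 + 1 = 19.
Remaining: 20 − 19 = 1 thirty-second note, which is a thirty-second note.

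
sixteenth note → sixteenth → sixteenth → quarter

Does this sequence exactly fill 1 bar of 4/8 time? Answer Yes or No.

One bar of 4/8 = 8 sixteenth notes.
Working in sixteenth notes: sixteenth note = 1; sixteenth = 1; sixteenth = 1; quarter = 4.
Sum: 1 + 1 + 1 + 4 = 7.
7 falls short of 8, so the answer is No.

No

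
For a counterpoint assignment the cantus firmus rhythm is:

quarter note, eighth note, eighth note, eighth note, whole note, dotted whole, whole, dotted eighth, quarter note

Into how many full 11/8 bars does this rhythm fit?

One bar of 11/8 = 22 sixteenth notes.
In sixteenth notes: quarter note = 4; eighth note = 2; eighth note = 2; eighth note = 2; whole note = 16; dotted whole = 24; whole = 16; dotted eighth = 3; quarter note = 4.
Altogether 4 + 2 + 2 + 2 + 16 + 24 + 16 + 3 + 4 = 73.
73 ÷ 22 = 3 complete bars with 7 left over.

3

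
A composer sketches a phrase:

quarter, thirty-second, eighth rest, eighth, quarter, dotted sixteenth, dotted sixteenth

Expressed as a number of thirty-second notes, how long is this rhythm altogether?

Express everything in thirty-second notes: quarter = 8; thirty-second = 1; eighth rest = 4; eighth = 4; quarter = 8; dotted sixteenth = 3; dotted sixteenth = 3.
Total: 8 + 1 + 4 + 4 + 8 + 3 + 3 = 31 thirty-second notes.

31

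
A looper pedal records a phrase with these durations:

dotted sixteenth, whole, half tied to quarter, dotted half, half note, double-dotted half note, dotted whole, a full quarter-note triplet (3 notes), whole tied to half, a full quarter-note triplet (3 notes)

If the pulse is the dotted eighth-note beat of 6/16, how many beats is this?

One dotted eighth-note beat = 6 thirty-second notes.
Working in thirty-second notes: dotted sixteenth = 3; whole = 32; half tied to quarter (half + quarter) = 24; dotted half = 24; half note = 16; double-dotted half note = 28; dotted whole = 48; a full quarter-note triplet (3 notes) (three triplet quarters span one half) = 16; whole tied to half (whole + half) = 48; a full quarter-note triplet (3 notes) (three triplet quarters span one half) = 16.
Total: 3 + 32 + 24 + 24 + 16 + 28 + 48 + 16 + 48 + 16 = 255.
255 ÷ 6 = 42.5 beats.

42.5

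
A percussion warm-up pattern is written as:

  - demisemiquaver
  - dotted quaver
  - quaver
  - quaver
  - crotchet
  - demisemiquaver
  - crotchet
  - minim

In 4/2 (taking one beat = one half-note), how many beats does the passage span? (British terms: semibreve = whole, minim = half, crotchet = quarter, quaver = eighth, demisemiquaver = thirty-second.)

One half-note beat = 16 thirty-second notes.
Working in thirty-second notes: demisemiquaver = 1; dotted quaver = 6; quaver = 4; quaver = 4; crotchet = 8; demisemiquaver = 1; crotchet = 8; minim = 16.
Adding: 1 + 6 + 4 + 4 + 8 + 1 + 8 + 16 = 48.
48 ÷ 16 = 3 beats.

3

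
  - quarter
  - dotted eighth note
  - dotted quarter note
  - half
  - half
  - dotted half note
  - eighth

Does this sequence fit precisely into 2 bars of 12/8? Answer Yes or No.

No

One bar of 12/8 = 24 sixteenth notes, so 2 bars = 48.
In sixteenth notes: quarter = 4; dotted eighth note = 3; dotted quarter note = 6; half = 8; half = 8; dotted half note = 12; eighth = 2.
Sum: 4 + 3 + 6 + 8 + 8 + 12 + 2 = 43.
43 falls short of 48, so the answer is No.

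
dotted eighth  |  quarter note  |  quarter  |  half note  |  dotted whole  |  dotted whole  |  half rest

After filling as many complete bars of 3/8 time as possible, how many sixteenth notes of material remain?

3

One bar of 3/8 = 6 sixteenth notes.
Express everything in sixteenth notes: dotted eighth = 3; quarter note = 4; quarter = 4; half note = 8; dotted whole = 24; dotted whole = 24; half rest = 8.
Sum: 3 + 4 + 4 + 8 + 24 + 24 + 8 = 75.
75 ÷ 6 = 12 complete bars with 3 sixteenth notes remaining.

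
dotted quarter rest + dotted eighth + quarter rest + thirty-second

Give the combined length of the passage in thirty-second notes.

Each duration in thirty-second notes: dotted quarter rest = 12; dotted eighth = 6; quarter rest = 8; thirty-second = 1.
Sum: 12 + 6 + 8 + 1 = 27 thirty-second notes.

27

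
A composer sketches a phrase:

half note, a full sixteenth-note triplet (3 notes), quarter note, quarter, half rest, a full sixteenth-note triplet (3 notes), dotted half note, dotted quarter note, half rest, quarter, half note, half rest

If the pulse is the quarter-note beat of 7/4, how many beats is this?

One quarter-note beat = 2 eighth notes.
Working in eighth notes: half note = 4; a full sixteenth-note triplet (3 notes) (three triplet sixteenths span one eighth) = 1; quarter note = 2; quarter = 2; half rest = 4; a full sixteenth-note triplet (3 notes) (three triplet sixteenths span one eighth) = 1; dotted half note = 6; dotted quarter note = 3; half rest = 4; quarter = 2; half note = 4; half rest = 4.
Sum: 4 + 1 + 2 + 2 + 4 + 1 + 6 + 3 + 4 + 2 + 4 + 4 = 37.
37 ÷ 2 = 18.5 beats.

18.5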